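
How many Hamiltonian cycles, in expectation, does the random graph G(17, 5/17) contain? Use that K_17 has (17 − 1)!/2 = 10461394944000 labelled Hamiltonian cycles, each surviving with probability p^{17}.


K_17 has (17 − 1)!/2 = 10461394944000 labelled Hamiltonian cycles.
For each such Hamiltonian cycle H, let X_H = 1 if all 17 edges of H are present in G. Then P[X_H = 1] = p^{17} = (5/17)^{17} = 762939453125/827240261886336764177.
By linearity: E[X] = Σ_H E[X_H] = 10461394944000 · p^{17} = 10461394944000 · 762939453125/827240261886336764177 = 7981410937500000000000000/827240261886336764177.
Numerically: E[X] ≈ 9648.

E[X] = 10461394944000 · (5/17)^{17} = 7981410937500000000000000/827240261886336764177 ≈ 9648.


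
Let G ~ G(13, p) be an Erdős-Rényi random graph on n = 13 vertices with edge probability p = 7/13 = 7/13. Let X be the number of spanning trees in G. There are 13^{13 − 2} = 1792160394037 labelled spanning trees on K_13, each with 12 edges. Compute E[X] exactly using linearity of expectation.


K_13 has 13^{13 − 2} = 1792160394037 labelled spanning trees.
For each such spanning tree H, let X_H = 1 if all 12 edges of H are present in G. Then P[X_H = 1] = p^{12} = (7/13)^{12} = 13841287201/23298085122481.
By linearity: E[X] = Σ_H E[X_H] = 1792160394037 · p^{12} = 1792160394037 · 13841287201/23298085122481 = 13841287201/13.
Numerically: E[X] ≈ 1.0647e+09.

E[X] = 1792160394037 · (7/13)^{12} = 13841287201/13 ≈ 1.0647e+09.


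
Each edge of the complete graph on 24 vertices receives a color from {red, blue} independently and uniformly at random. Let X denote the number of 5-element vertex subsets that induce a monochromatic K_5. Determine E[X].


Let X = Σ_S X_S over the C(24, 5) = 42504 subsets S of size 5, where X_S = 1 if the K_5 on S is monochromatic.
For a fixed S, the K_5 on S has C(5, 2) = 10 edges. P[all 10 edges red] = (1/2)^10, and likewise for blue, so P[monochromatic] = 2·(1/2)^10 = 2^{1 − 10} = 1/512.
By linearity: E[X] = C(24, 5) · 2^{1 − 10} = 42504 · 1/512 = 5313/64.
Numerically: E[X] ≈ 83.01562.

E[X] = C(24,5)·2^(1−C(5,2)) = 5313/64 ≈ 83.01562.


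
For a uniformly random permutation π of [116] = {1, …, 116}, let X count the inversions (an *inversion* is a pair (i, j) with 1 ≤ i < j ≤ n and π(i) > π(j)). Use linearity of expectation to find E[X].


Write X = Σ X_I over the C(116, 2) = 6670 pairs i < j, with X_I the indicator of one inversion.
There are 6670 indicators.
For each fixed pair i < j, the values π(i) and π(j) are two distinct elements of {1, …, 116} in uniformly random order; by symmetry P[π(i) > π(j)] = 1/2.
By linearity: E[X] = 6670 · (1/2) = C(116, 2) · (1/2) = 6670/2 = 3335 ≈ 3335.000.

E[X] = 3335 = 3335.000.


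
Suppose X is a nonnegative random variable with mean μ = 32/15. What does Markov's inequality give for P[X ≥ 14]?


μ = E[X] = 32/15, a = 14.
Markov: P[X ≥ 14] ≤ μ/a = (32/15)/14 = 16/105.
Numerically: ≈ 0.152.
(Since a = 14 > μ = 2.133, the bound 16/105 is < 1 and informative.)

P[X ≥ 14] ≤ 16/105 ≈ 0.152.


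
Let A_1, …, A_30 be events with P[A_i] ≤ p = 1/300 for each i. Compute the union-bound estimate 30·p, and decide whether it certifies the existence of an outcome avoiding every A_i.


Union bound: P[∪_{i=1}^{30} A_i] ≤ Σ_i P[A_i] ≤ 30·p = 30·(1/300) = 1/10.
Numerically: 1/10 ≈ 0.100.
Is 1/10 < 1? YES.
Since P[∪ A_i] ≤ 1/10 < 1, the complement has P[∩ A_i^c] ≥ 1 − 1/10 = 9/10 > 0, so some outcome avoids every A_i.

30·p = 1/10 ≈ 0.100; existence CERTIFIED by the union bound.


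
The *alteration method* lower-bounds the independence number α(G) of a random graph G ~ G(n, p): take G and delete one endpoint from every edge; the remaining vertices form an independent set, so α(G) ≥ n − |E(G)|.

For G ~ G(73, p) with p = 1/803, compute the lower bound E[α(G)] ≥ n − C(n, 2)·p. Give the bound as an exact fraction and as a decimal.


E[|E(G)|] = C(73, 2)·p = 2628 · (1/803) = 36/11.
E[α(G)] ≥ n − E[|E(G)|] = 73 − 36/11 = 767/11.
Numerically: ≈ 69.727273.
(This is only a lower bound; the true E[α(G)] may be larger.)

E[α(G)] ≥ 767/11 ≈ 69.727273.


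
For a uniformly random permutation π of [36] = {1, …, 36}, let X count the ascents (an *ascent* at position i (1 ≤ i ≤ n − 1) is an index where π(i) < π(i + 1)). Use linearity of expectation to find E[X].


Write X = Σ X_I over i = 1, …, 35, with X_I the indicator of one ascent.
There are 35 indicators.
For each fixed i, the pair (π(i), π(i+1)) is a uniformly random ordered pair of distinct values from {1, …, 36}; by symmetry P[π(i) < π(i+1)] = 1/2.
By linearity: E[X] = 35 · (1/2) = (36 − 1) · (1/2) = 35/2 ≈ 17.5000.

E[X] = 35/2 = 17.5000.


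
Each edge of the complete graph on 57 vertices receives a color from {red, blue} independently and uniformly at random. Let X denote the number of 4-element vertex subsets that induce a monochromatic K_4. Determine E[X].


Let X = Σ_S X_S over the C(57, 4) = 395010 subsets S of size 4, where X_S = 1 if the K_4 on S is monochromatic.
For a fixed S, the K_4 on S has C(4, 2) = 6 edges. P[all 6 edges red] = (1/2)^6, and likewise for blue, so P[monochromatic] = 2·(1/2)^6 = 2^{1 − 6} = 1/32.
By linearity: E[X] = C(57, 4) · 2^{1 − 6} = 395010 · 1/32 = 197505/16.
Numerically: E[X] ≈ 12344.06250.

E[X] = C(57,4)·2^(1−C(4,2)) = 197505/16 ≈ 12344.06250.


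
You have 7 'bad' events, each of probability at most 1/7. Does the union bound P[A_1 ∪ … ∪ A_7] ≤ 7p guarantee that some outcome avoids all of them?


Union bound: P[∪_{i=1}^{7} A_i] ≤ Σ_i P[A_i] ≤ 7·p = 7·(1/7) = 1.
Numerically: 1 ≈ 1.000000.
Is 1 < 1? NO.
Since the bound 1 is ≥ 1, the union bound is uninformative here; it does NOT by itself certify existence.

7·p = 1 ≈ 1.000000; existence NOT certified by the union bound.


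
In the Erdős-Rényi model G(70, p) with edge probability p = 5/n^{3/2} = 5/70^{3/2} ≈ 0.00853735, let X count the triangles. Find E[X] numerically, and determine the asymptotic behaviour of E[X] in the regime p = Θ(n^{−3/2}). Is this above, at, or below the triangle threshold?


Number of potential triangles: C(70, 3) = 54740.
Each occurs with probability p³ ≈ (0.00853735)³ ≈ 6.22255628e-07.
By linearity: E[X] = C(70, 3)·p³ ≈ 54740 · 6.22255628e-07 ≈ 0.034062.
Since α = 3/2 > 1, p = c/n^{3/2} = o(1/n) is below the triangle threshold p ~ 1/n. Asymptotically E[X] ~ (c³/6)·n^{3(1−α)} = (5³/6)·n^{-1.5} → 0, so by Markov's inequality G has no triangles w.h.p.

E[X] ≈ 0.034062; in regime p = Θ(1/n^{3/2}) E[X] tends to 0 (below the triangle threshold p ~ 1/n).


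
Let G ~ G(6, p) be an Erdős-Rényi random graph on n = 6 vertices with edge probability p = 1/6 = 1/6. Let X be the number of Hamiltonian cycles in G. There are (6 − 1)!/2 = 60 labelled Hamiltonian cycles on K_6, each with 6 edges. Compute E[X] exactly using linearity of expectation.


K_6 has (6 − 1)!/2 = 60 labelled Hamiltonian cycles.
For each such Hamiltonian cycle H, let X_H = 1 if all 6 edges of H are present in G. Then P[X_H = 1] = p^{6} = (1/6)^{6} = 1/46656.
By linearity of expectation: E[X] = Σ_H E[X_H] = 60 · p^{6} = 60 · 1/46656 = 5/3888.
Numerically: E[X] ≈ 0.00129.

E[X] = 60 · (1/6)^{6} = 5/3888 ≈ 0.00129.


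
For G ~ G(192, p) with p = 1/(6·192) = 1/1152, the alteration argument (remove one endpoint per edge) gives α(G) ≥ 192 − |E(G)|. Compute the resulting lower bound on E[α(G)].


E[|E(G)|] = C(192, 2)·p = 18336 · (1/1152) = 191/12.
E[α(G)] ≥ n − E[|E(G)|] = 192 − 191/12 = 2113/12.
Numerically: ≈ 176.0833.
(This is only a lower bound; the true E[α(G)] may be larger.)

E[α(G)] ≥ 2113/12 ≈ 176.0833.


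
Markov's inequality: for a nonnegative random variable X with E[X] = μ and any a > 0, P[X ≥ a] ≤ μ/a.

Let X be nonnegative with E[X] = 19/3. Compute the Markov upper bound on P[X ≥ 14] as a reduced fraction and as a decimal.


μ = E[X] = 19/3, a = 14.
Markov: P[X ≥ 14] ≤ μ/a = (19/3)/14 = 19/42.
Numerically: ≈ 0.452381.
(Since a = 14 > μ = 6.333333, the bound 19/42 is < 1 and informative.)

P[X ≥ 14] ≤ 19/42 ≈ 0.452381.


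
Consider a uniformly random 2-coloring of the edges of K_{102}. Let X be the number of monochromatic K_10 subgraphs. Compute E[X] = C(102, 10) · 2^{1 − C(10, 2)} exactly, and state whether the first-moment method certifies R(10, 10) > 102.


E[X] = C(102, 10) · 2^{1 − 45} = 21300860967540 · 2^{−44} = 21300860967540/17592186044416.
As a reduced fraction: E[X] = 5325215241885/4398046511104 ≈ 1.2108.
Is E[X] < 1? NO.
Since E[X] ≥ 1, the first-moment bound is inconclusive at n = 102; it does NOT by itself certify R(10, 10) > 102.

E[X] = 5325215241885/4398046511104 ≈ 1.2108; E[X] ≥ 1; first-moment method inconclusive here.


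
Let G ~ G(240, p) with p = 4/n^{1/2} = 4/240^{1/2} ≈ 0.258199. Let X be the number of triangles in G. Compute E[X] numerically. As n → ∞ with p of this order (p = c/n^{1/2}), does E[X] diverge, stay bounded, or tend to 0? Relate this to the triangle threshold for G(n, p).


Number of potential triangles: C(240, 3) = 2275280.
Each occurs with probability p³ ≈ (0.258199)³ ≈ 1.72132593e-02.
By linearity: E[X] = C(240, 3)·p³ ≈ 2275280 · 1.72132593e-02 ≈ 39164.984658.
Since α = 1/2 < 1, p = c/n^{1/2} ≫ 1/n is above the triangle threshold p ~ 1/n. Asymptotically E[X] ~ (c³/6)·n^{3(1−α)} = (4³/6)·n^{1.5} → ∞; triangles are abundant w.h.p.

E[X] ≈ 39164.984658; in regime p = Θ(1/n^{1/2}) E[X] diverges (above the triangle threshold p ~ 1/n).


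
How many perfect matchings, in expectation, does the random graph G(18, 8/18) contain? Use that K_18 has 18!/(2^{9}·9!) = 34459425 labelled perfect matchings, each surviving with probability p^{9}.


K_18 has 18!/(2^{9}·9!) = 34459425 labelled perfect matchings.
For each such perfect matching H, let X_H = 1 if all 9 edges of H are present in G. Then P[X_H = 1] = p^{9} = (4/9)^{9} = 262144/387420489.
By linearity of expectation: E[X] = Σ_H E[X_H] = 34459425 · p^{9} = 34459425 · 262144/387420489 = 111522611200/4782969.
Numerically: E[X] ≈ 2.33e+04.

E[X] = 34459425 · (4/9)^{9} = 111522611200/4782969 ≈ 2.33e+04.


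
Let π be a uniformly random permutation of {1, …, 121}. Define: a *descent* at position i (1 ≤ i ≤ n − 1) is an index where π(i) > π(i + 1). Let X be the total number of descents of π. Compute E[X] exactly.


Write X = Σ X_I over i = 1, …, 120, with X_I the indicator of one descent.
There are 120 indicators.
For each fixed i, the pair (π(i), π(i+1)) is a uniformly random ordered pair of distinct values from {1, …, 121}; by symmetry P[π(i) > π(i+1)] = 1/2.
By linearity: E[X] = 120 · (1/2) = (121 − 1) · (1/2) = 60 ≈ 60.000.

E[X] = 60 = 60.000.


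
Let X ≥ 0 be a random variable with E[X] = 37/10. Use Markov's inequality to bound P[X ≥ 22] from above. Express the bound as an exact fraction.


μ = E[X] = 37/10, a = 22.
Markov: P[X ≥ 22] ≤ μ/a = (37/10)/22 = 37/220.
Numerically: ≈ 0.16818.
(Since a = 22 > μ = 3.70000, the bound 37/220 is < 1 and informative.)

P[X ≥ 22] ≤ 37/220 ≈ 0.16818.


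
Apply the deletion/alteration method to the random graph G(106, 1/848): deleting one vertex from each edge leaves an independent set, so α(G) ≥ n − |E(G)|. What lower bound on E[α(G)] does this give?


E[|E(G)|] = C(106, 2)·p = 5565 · (1/848) = 105/16.
E[α(G)] ≥ n − E[|E(G)|] = 106 − 105/16 = 1591/16.
Numerically: ≈ 99.43750.
(This is only a lower bound; the true E[α(G)] may be larger.)

E[α(G)] ≥ 1591/16 ≈ 99.43750.


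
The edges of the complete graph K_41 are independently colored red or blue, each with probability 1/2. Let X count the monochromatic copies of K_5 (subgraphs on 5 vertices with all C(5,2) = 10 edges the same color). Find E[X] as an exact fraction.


Let X = Σ_S X_S over the C(41, 5) = 749398 subsets S of size 5, where X_S = 1 if the K_5 on S is monochromatic.
For a fixed S, the K_5 on S has C(5, 2) = 10 edges. P[all 10 edges red] = (1/2)^10, and likewise for blue, so P[monochromatic] = 2·(1/2)^10 = 2^{1 − 10} = 1/512.
Summing: E[X] = C(41, 5) · 2^{1 − 10} = 749398 · 1/512 = 374699/256.
Numerically: E[X] ≈ 1463.667969.

E[X] = C(41,5)·2^(1−C(5,2)) = 374699/256 ≈ 1463.667969.


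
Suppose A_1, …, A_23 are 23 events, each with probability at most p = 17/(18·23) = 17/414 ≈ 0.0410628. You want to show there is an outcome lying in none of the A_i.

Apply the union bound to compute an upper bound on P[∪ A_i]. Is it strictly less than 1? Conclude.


Union bound: P[∪_{i=1}^{23} A_i] ≤ Σ_i P[A_i] ≤ 23·p = 23·(17/414) = 17/18.
Numerically: 17/18 ≈ 0.9444444.
Is 17/18 < 1? YES.
Since P[∪ A_i] ≤ 17/18 < 1, the complement has P[∩ A_i^c] ≥ 1 − 17/18 = 1/18 > 0, so some outcome avoids every A_i.

23·p = 17/18 ≈ 0.9444444; existence CERTIFIED by the union bound.


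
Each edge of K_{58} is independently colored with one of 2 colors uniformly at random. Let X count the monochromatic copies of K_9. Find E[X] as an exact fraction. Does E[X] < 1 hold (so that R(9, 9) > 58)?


E[X] = C(58, 9) · 2^{1 − 36} = 10648873950 · 2^{−35} = 10648873950/34359738368.
As a reduced fraction: E[X] = 5324436975/17179869184 ≈ 0.309923.
Is E[X] < 1? YES.
Since E[X] < 1, there exists a 2-coloring of K_{58} with no monochromatic K_9; hence R(9, 9) > 58.

E[X] = 5324436975/17179869184 ≈ 0.309923; E[X] < 1, so R(9, 9) > 58.


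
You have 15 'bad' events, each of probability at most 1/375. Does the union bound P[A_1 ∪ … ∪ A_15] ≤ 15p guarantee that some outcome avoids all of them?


Union bound: P[∪_{i=1}^{15} A_i] ≤ Σ_i P[A_i] ≤ 15·p = 15·(1/375) = 1/25.
Numerically: 1/25 ≈ 0.0400.
Is 1/25 < 1? YES.
Since P[∪ A_i] ≤ 1/25 < 1, the complement has P[∩ A_i^c] ≥ 1 − 1/25 = 24/25 > 0, so some outcome avoids every A_i.

15·p = 1/25 ≈ 0.0400; existence CERTIFIED by the union bound.


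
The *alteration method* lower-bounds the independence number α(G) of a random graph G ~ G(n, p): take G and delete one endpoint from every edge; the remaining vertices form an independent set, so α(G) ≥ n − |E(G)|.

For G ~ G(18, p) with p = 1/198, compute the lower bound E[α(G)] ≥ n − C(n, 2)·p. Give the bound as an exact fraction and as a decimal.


E[|E(G)|] = C(18, 2)·p = 153 · (1/198) = 17/22.
E[α(G)] ≥ n − E[|E(G)|] = 18 − 17/22 = 379/22.
Numerically: ≈ 17.227273.
(This is only a lower bound; the true E[α(G)] may be larger.)

E[α(G)] ≥ 379/22 ≈ 17.227273.


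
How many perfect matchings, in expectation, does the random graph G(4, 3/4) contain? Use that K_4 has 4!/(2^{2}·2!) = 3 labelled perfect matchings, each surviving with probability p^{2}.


K_4 has 4!/(2^{2}·2!) = 3 labelled perfect matchings.
For each such perfect matching H, let X_H = 1 if all 2 edges of H are present in G. Then P[X_H = 1] = p^{2} = (3/4)^{2} = 9/16.
By linearity: E[X] = Σ_H E[X_H] = 3 · p^{2} = 3 · 9/16 = 27/16.
Numerically: E[X] ≈ 1.6875.

E[X] = 3 · (3/4)^{2} = 27/16 ≈ 1.6875.


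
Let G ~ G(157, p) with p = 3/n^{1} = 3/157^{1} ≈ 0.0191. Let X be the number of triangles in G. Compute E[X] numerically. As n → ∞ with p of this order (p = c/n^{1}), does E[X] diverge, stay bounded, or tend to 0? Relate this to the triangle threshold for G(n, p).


Number of potential triangles: C(157, 3) = 632710.
Each occurs with probability p³ ≈ (0.0191)³ ≈ 6.97694e-06.
By linearity: E[X] = C(157, 3)·p³ ≈ 632710 · 6.97694e-06 ≈ 4.414.
Here α = 1, so p = 3/n is exactly at the triangle threshold p ~ 1/n. Asymptotically E[X] → c³/6 = 3³/6 = 9/2 ≈ 4.500, a bounded constant. In this regime the triangle count is asymptotically Poisson(c³/6).

E[X] ≈ 4.414; in regime p = Θ(1/n^{1}) E[X] stays bounded (at the triangle threshold p ~ 1/n).


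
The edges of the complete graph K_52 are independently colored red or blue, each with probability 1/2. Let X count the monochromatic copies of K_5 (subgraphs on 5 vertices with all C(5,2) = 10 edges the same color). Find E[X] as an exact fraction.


Let X = Σ_S X_S over the C(52, 5) = 2598960 subsets S of size 5, where X_S = 1 if the K_5 on S is monochromatic.
For a fixed S, the K_5 on S has C(5, 2) = 10 edges. P[all 10 edges red] = (1/2)^10, and likewise for blue, so P[monochromatic] = 2·(1/2)^10 = 2^{1 − 10} = 1/512.
By linearity: E[X] = C(52, 5) · 2^{1 − 10} = 2598960 · 1/512 = 162435/32.
Numerically: E[X] ≈ 5076.094.

E[X] = C(52,5)·2^(1−C(5,2)) = 162435/32 ≈ 5076.094.


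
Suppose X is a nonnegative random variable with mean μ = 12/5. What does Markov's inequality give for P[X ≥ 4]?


μ = E[X] = 12/5, a = 4.
Markov: P[X ≥ 4] ≤ μ/a = (12/5)/4 = 3/5.
Numerically: ≈ 0.60000.
(Since a = 4 > μ = 2.40000, the bound 3/5 is < 1 and informative.)

P[X ≥ 4] ≤ 3/5 ≈ 0.60000.


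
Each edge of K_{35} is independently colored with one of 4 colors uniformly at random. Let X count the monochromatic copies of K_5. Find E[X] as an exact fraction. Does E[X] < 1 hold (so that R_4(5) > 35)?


E[X] = C(35, 5) · 4^{1 − 10} = 324632 · 4^{−9} = 324632/262144.
As a reduced fraction: E[X] = 40579/32768 ≈ 1.2383728.
Is E[X] < 1? NO.
Since E[X] ≥ 1, the first-moment bound is inconclusive at n = 35; it does NOT by itself certify R_4(5) > 35.

E[X] = 40579/32768 ≈ 1.2383728; E[X] ≥ 1; first-moment method inconclusive here.


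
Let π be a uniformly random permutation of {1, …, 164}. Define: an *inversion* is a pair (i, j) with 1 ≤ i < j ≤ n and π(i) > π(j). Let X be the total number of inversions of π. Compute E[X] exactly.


Write X = Σ X_I over the C(164, 2) = 13366 pairs i < j, with X_I the indicator of one inversion.
There are 13366 indicators.
For each fixed pair i < j, the values π(i) and π(j) are two distinct elements of {1, …, 164} in uniformly random order; by symmetry P[π(i) > π(j)] = 1/2.
By linearity: E[X] = 13366 · (1/2) = C(164, 2) · (1/2) = 13366/2 = 6683 ≈ 6683.0000.

E[X] = 6683 = 6683.0000.


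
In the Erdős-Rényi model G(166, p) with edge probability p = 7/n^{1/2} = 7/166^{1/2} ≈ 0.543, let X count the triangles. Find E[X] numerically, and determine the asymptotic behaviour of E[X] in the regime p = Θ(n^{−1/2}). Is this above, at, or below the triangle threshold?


Number of potential triangles: C(166, 3) = 748660.
Each occurs with probability p³ ≈ (0.543)³ ≈ 1.60373e-01.
By linearity: E[X] = C(166, 3)·p³ ≈ 748660 · 1.60373e-01 ≈ 120065.053.
Since α = 1/2 < 1, p = c/n^{1/2} ≫ 1/n is above the triangle threshold p ~ 1/n. Asymptotically E[X] ~ (c³/6)·n^{3(1−α)} = (7³/6)·n^{1.5} → ∞; triangles are abundant w.h.p.

E[X] ≈ 120065.053; in regime p = Θ(1/n^{1/2}) E[X] diverges (above the triangle threshold p ~ 1/n).


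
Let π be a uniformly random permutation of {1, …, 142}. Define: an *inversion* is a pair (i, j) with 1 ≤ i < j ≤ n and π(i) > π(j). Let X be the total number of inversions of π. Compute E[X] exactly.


Write X = Σ X_I over the C(142, 2) = 10011 pairs i < j, with X_I the indicator of one inversion.
There are 10011 indicators.
For each fixed pair i < j, the values π(i) and π(j) are two distinct elements of {1, …, 142} in uniformly random order; by symmetry P[π(i) > π(j)] = 1/2.
By linearity: E[X] = 10011 · (1/2) = C(142, 2) · (1/2) = 10011/2 = 10011/2 ≈ 5005.5000.

E[X] = 10011/2 = 5005.5000.


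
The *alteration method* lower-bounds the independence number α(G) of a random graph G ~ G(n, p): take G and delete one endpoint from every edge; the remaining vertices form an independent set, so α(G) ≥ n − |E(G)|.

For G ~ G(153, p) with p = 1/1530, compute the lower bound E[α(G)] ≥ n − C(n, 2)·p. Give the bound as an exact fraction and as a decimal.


E[|E(G)|] = C(153, 2)·p = 11628 · (1/1530) = 38/5.
E[α(G)] ≥ n − E[|E(G)|] = 153 − 38/5 = 727/5.
Numerically: ≈ 145.4000.
(This is only a lower bound; the true E[α(G)] may be larger.)

E[α(G)] ≥ 727/5 ≈ 145.4000.


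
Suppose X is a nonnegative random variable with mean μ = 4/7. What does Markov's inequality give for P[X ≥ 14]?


μ = E[X] = 4/7, a = 14.
Markov: P[X ≥ 14] ≤ μ/a = (4/7)/14 = 2/49.
Numerically: ≈ 0.040816.
(Since a = 14 > μ = 0.571429, the bound 2/49 is < 1 and informative.)

P[X ≥ 14] ≤ 2/49 ≈ 0.040816.


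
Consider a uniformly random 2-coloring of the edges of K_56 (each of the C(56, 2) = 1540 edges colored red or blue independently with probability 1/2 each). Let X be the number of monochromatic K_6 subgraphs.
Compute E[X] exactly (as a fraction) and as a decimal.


Let X = Σ_S X_S over the C(56, 6) = 32468436 subsets S of size 6, where X_S = 1 if the K_6 on S is monochromatic.
For a fixed S, the K_6 on S has C(6, 2) = 15 edges. P[all 15 edges red] = (1/2)^15, and likewise for blue, so P[monochromatic] = 2·(1/2)^15 = 2^{1 − 15} = 1/16384.
Summing: E[X] = C(56, 6) · 2^{1 − 15} = 32468436 · 1/16384 = 8117109/4096.
Numerically: E[X] ≈ 1981.71606.

E[X] = C(56,6)·2^(1−C(6,2)) = 8117109/4096 ≈ 1981.71606.


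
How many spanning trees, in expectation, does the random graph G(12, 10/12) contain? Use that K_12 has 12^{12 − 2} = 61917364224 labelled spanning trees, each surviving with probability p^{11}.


K_12 has 12^{12 − 2} = 61917364224 labelled spanning trees.
For each such spanning tree H, let X_H = 1 if all 11 edges of H are present in G. Then P[X_H = 1] = p^{11} = (5/6)^{11} = 48828125/362797056.
Summing the indicators: E[X] = Σ_H E[X_H] = 61917364224 · p^{11} = 61917364224 · 48828125/362797056 = 25000000000/3.
Numerically: E[X] ≈ 8.3333e+09.

E[X] = 61917364224 · (5/6)^{11} = 25000000000/3 ≈ 8.3333e+09.


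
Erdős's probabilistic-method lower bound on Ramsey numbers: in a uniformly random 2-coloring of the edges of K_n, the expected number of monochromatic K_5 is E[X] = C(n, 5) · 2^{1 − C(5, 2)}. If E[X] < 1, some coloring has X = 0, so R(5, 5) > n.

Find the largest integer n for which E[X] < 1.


We need C(n, 5) · 2^{1 − 10} < 1, i.e. C(n, 5) < 2^{10 − 1} = 512.
Check values of n near the boundary:
  n = 10: C(10, 5) = 252; 252 < 512? YES
  n = 11: C(11, 5) = 462; 462 < 512? YES
  n = 12: C(12, 5) = 792; 792 < 512? NO
  n = 13: C(13, 5) = 1287; 1287 < 512? NO
  n = 14: C(14, 5) = 2002; 2002 < 512? NO
The largest n with C(n, 5) < 512 is n = 11 (where E[X] = 231/256 ≈ 0.902344). Hence R(5, 5) > 11, i.e. R(5, 5) ≥ 12.

Largest n = 11; hence R(5, 5) > 11.


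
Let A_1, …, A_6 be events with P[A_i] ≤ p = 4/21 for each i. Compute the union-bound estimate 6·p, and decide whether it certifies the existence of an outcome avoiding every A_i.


Union bound: P[∪_{i=1}^{6} A_i] ≤ Σ_i P[A_i] ≤ 6·p = 6·(4/21) = 8/7.
Numerically: 8/7 ≈ 1.14286.
Is 8/7 < 1? NO.
Since the bound 8/7 is ≥ 1, the union bound is uninformative here; it does NOT by itself certify existence.

6·p = 8/7 ≈ 1.14286; existence NOT certified by the union bound.


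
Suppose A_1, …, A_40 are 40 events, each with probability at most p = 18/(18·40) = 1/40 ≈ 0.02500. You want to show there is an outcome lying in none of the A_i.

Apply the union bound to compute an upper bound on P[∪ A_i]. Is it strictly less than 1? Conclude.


Union bound: P[∪_{i=1}^{40} A_i] ≤ Σ_i P[A_i] ≤ 40·p = 40·(1/40) = 1.
Numerically: 1 ≈ 1.00000.
Is 1 < 1? NO.
Since the bound 1 is ≥ 1, the union bound is uninformative here; it does NOT by itself certify existence.

40·p = 1 ≈ 1.00000; existence NOT certified by the union bound.


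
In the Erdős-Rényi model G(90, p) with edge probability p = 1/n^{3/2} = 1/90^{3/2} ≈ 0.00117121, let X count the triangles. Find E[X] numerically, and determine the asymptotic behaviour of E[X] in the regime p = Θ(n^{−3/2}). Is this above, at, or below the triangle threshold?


Number of potential triangles: C(90, 3) = 117480.
Each occurs with probability p³ ≈ (0.00117121)³ ≈ 1.60660350e-09.
By linearity: E[X] = C(90, 3)·p³ ≈ 117480 · 1.60660350e-09 ≈ 0.000189.
Since α = 3/2 > 1, p = c/n^{3/2} = o(1/n) is below the triangle threshold p ~ 1/n. Asymptotically E[X] ~ (c³/6)·n^{3(1−α)} = (1³/6)·n^{-1.5} → 0, so by Markov's inequality G has no triangles w.h.p.

E[X] ≈ 0.000189; in regime p = Θ(1/n^{3/2}) E[X] tends to 0 (below the triangle threshold p ~ 1/n).


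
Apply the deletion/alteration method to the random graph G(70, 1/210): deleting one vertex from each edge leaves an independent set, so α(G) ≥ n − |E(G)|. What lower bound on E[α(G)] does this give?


E[|E(G)|] = C(70, 2)·p = 2415 · (1/210) = 23/2.
E[α(G)] ≥ n − E[|E(G)|] = 70 − 23/2 = 117/2.
Numerically: ≈ 58.500000.
(This is only a lower bound; the true E[α(G)] may be larger.)

E[α(G)] ≥ 117/2 ≈ 58.500000.


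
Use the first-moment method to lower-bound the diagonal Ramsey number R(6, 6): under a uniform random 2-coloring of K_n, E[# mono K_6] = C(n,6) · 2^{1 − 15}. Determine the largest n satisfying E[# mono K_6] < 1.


We need C(n, 6) · 2^{1 − 15} < 1, i.e. C(n, 6) < 2^{15 − 1} = 16384.
Check values of n near the boundary:
  n = 12: C(12, 6) = 924; 924 < 16384? YES
  n = 13: C(13, 6) = 1716; 1716 < 16384? YES
  n = 14: C(14, 6) = 3003; 3003 < 16384? YES
  n = 15: C(15, 6) = 5005; 5005 < 16384? YES
  n = 16: C(16, 6) = 8008; 8008 < 16384? YES
  n = 17: C(17, 6) = 12376; 12376 < 16384? YES
  n = 18: C(18, 6) = 18564; 18564 < 16384? NO
The largest n with C(n, 6) < 16384 is n = 17 (where E[X] = 1547/2048 ≈ 0.75537). Hence R(6, 6) > 17, i.e. R(6, 6) ≥ 18.

Largest n = 17; hence R(6, 6) > 17.


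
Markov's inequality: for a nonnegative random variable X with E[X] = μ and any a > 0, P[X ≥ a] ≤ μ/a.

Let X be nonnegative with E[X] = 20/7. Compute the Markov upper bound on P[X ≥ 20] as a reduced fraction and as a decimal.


μ = E[X] = 20/7, a = 20.
Markov: P[X ≥ 20] ≤ μ/a = (20/7)/20 = 1/7.
Numerically: ≈ 0.142857.
(Since a = 20 > μ = 2.857143, the bound 1/7 is < 1 and informative.)

P[X ≥ 20] ≤ 1/7 ≈ 0.142857.


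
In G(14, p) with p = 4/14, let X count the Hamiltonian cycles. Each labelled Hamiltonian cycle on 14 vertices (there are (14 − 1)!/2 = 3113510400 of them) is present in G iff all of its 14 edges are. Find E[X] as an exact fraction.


K_14 has (14 − 1)!/2 = 3113510400 labelled Hamiltonian cycles.
For each such Hamiltonian cycle H, let X_H = 1 if all 14 edges of H are present in G. Then P[X_H = 1] = p^{14} = (2/7)^{14} = 16384/678223072849.
Summing the indicators: E[X] = Σ_H E[X_H] = 3113510400 · p^{14} = 3113510400 · 16384/678223072849 = 7287393484800/96889010407.
Numerically: E[X] ≈ 75.2.

E[X] = 3113510400 · (2/7)^{14} = 7287393484800/96889010407 ≈ 75.2.


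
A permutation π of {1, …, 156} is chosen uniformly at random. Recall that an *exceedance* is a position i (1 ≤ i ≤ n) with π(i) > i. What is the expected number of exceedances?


Write X = Σ_{i=1}^{156} X_i, where X_i = 1_{π(i) > i}.
For each fixed i, π(i) is uniform over {1, …, 156} (marginal of a uniform permutation), so P[π(i) > i] = (n − i)/n. Summing: Σ_{i=1}^{156} (n − i)/n = (0 + 1 + … + 155)/156 = 156(156 − 1)/(2·156) = (156 − 1)/2.
Hence E[X] = Σ_{i=1}^{156} (156 − i)/156 = 155/2 ≈ 77.50000.

E[X] = 155/2 = 77.50000.


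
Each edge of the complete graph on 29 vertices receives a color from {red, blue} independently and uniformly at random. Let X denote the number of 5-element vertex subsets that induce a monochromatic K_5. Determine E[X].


Let X = Σ_S X_S over the C(29, 5) = 118755 subsets S of size 5, where X_S = 1 if the K_5 on S is monochromatic.
For a fixed S, the K_5 on S has C(5, 2) = 10 edges. P[all 10 edges red] = (1/2)^10, and likewise for blue, so P[monochromatic] = 2·(1/2)^10 = 2^{1 − 10} = 1/512.
By linearity: E[X] = C(29, 5) · 2^{1 − 10} = 118755 · 1/512 = 118755/512.
Numerically: E[X] ≈ 231.943.

E[X] = C(29,5)·2^(1−C(5,2)) = 118755/512 ≈ 231.943.


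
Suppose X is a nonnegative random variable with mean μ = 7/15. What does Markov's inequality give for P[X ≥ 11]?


μ = E[X] = 7/15, a = 11.
Markov: P[X ≥ 11] ≤ μ/a = (7/15)/11 = 7/165.
Numerically: ≈ 0.042.
(Since a = 11 > μ = 0.467, the bound 7/165 is < 1 and informative.)

P[X ≥ 11] ≤ 7/165 ≈ 0.042.


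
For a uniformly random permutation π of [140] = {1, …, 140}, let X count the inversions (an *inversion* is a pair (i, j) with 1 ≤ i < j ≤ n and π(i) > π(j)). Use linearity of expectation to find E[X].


Write X = Σ X_I over the C(140, 2) = 9730 pairs i < j, with X_I the indicator of one inversion.
There are 9730 indicators.
For each fixed pair i < j, the values π(i) and π(j) are two distinct elements of {1, …, 140} in uniformly random order; by symmetry P[π(i) > π(j)] = 1/2.
By linearity: E[X] = 9730 · (1/2) = C(140, 2) · (1/2) = 9730/2 = 4865 ≈ 4865.00000.

E[X] = 4865 = 4865.00000.


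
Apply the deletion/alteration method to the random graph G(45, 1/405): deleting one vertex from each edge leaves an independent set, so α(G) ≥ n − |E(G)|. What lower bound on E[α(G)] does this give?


E[|E(G)|] = C(45, 2)·p = 990 · (1/405) = 22/9.
E[α(G)] ≥ n − E[|E(G)|] = 45 − 22/9 = 383/9.
Numerically: ≈ 42.555556.
(This is only a lower bound; the true E[α(G)] may be larger.)

E[α(G)] ≥ 383/9 ≈ 42.555556.


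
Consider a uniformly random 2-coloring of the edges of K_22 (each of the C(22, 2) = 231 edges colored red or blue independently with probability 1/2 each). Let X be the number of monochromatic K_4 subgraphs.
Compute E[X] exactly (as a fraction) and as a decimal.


Let X = Σ_S X_S over the C(22, 4) = 7315 subsets S of size 4, where X_S = 1 if the K_4 on S is monochromatic.
For a fixed S, the K_4 on S has C(4, 2) = 6 edges. P[all 6 edges red] = (1/2)^6, and likewise for blue, so P[monochromatic] = 2·(1/2)^6 = 2^{1 − 6} = 1/32.
Summing: E[X] = C(22, 4) · 2^{1 − 6} = 7315 · 1/32 = 7315/32.
Numerically: E[X] ≈ 228.59375.

E[X] = C(22,4)·2^(1−C(4,2)) = 7315/32 ≈ 228.59375.


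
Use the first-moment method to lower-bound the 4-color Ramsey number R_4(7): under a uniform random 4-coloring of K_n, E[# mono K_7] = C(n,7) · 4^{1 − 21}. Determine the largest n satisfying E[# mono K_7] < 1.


We need C(n, 7) · 4^{1 − 21} < 1, i.e. C(n, 7) < 4^{21 − 1} = 1099511627776.
Check values of n near the boundary:
  n = 174: C(174, 7) = 847879782984; 847879782984 < 1099511627776? YES
  n = 175: C(175, 7) = 883208107275; 883208107275 < 1099511627776? YES
  n = 176: C(176, 7) = 919790691600; 919790691600 < 1099511627776? YES
  n = 177: C(177, 7) = 957664425960; 957664425960 < 1099511627776? YES
  n = 178: C(178, 7) = 996867063280; 996867063280 < 1099511627776? YES
  n = 179: C(179, 7) = 1037437234460; 1037437234460 < 1099511627776? YES
  n = 180: C(180, 7) = 1079414463600; 1079414463600 < 1099511627776? YES
  n = 181: C(181, 7) = 1122839183400; 1122839183400 < 1099511627776? NO
  n = 182: C(182, 7) = 1167752750736; 1167752750736 < 1099511627776? NO
  n = 183: C(183, 7) = 1214197462413; 1214197462413 < 1099511627776? NO
The largest n with C(n, 7) < 1099511627776 is n = 180 (where E[X] = 67463403975/68719476736 ≈ 0.982). Hence R_4(7) > 180, i.e. R_4(7) ≥ 181.

Largest n = 180; hence R_4(7) > 180.


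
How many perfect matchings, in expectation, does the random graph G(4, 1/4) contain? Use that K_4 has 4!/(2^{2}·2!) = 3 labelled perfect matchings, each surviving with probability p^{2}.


K_4 has 4!/(2^{2}·2!) = 3 labelled perfect matchings.
For each such perfect matching H, let X_H = 1 if all 2 edges of H are present in G. Then P[X_H = 1] = p^{2} = (1/4)^{2} = 1/16.
By linearity of expectation: E[X] = Σ_H E[X_H] = 3 · p^{2} = 3 · 1/16 = 3/16.
Numerically: E[X] ≈ 0.188.

E[X] = 3 · (1/4)^{2} = 3/16 ≈ 0.188.


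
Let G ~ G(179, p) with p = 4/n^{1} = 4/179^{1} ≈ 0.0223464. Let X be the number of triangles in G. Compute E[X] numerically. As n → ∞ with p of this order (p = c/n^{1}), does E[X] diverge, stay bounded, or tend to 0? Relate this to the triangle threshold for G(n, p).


Number of potential triangles: C(179, 3) = 939929.
Each occurs with probability p³ ≈ (0.0223464)³ ≈ 1.11588870e-05.
By linearity: E[X] = C(179, 3)·p³ ≈ 939929 · 1.11588870e-05 ≈ 10.488562.
Here α = 1, so p = 4/n is exactly at the triangle threshold p ~ 1/n. Asymptotically E[X] → c³/6 = 4³/6 = 32/3 ≈ 10.666667, a bounded constant. In this regime the triangle count is asymptotically Poisson(c³/6).

E[X] ≈ 10.488562; in regime p = Θ(1/n^{1}) E[X] stays bounded (at the triangle threshold p ~ 1/n).


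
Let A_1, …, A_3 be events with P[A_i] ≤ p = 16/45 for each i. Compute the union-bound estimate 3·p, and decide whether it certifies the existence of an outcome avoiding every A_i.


Union bound: P[∪_{i=1}^{3} A_i] ≤ Σ_i P[A_i] ≤ 3·p = 3·(16/45) = 16/15.
Numerically: 16/15 ≈ 1.0666667.
Is 16/15 < 1? NO.
Since the bound 16/15 is ≥ 1, the union bound is uninformative here; it does NOT by itself certify existence.

3·p = 16/15 ≈ 1.0666667; existence NOT certified by the union bound.


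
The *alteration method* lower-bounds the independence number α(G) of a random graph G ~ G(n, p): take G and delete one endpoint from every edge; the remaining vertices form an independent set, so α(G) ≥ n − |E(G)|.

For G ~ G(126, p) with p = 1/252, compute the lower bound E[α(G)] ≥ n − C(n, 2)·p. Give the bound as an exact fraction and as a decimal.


E[|E(G)|] = C(126, 2)·p = 7875 · (1/252) = 125/4.
E[α(G)] ≥ n − E[|E(G)|] = 126 − 125/4 = 379/4.
Numerically: ≈ 94.750000.
(This is only a lower bound; the true E[α(G)] may be larger.)

E[α(G)] ≥ 379/4 ≈ 94.750000.


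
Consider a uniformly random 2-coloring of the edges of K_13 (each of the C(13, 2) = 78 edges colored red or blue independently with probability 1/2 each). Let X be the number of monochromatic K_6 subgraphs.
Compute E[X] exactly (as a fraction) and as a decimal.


Let X = Σ_S X_S over the C(13, 6) = 1716 subsets S of size 6, where X_S = 1 if the K_6 on S is monochromatic.
For a fixed S, the K_6 on S has C(6, 2) = 15 edges. P[all 15 edges red] = (1/2)^15, and likewise for blue, so P[monochromatic] = 2·(1/2)^15 = 2^{1 − 15} = 1/16384.
Summing: E[X] = C(13, 6) · 2^{1 − 15} = 1716 · 1/16384 = 429/4096.
Numerically: E[X] ≈ 0.104736.

E[X] = C(13,6)·2^(1−C(6,2)) = 429/4096 ≈ 0.104736.


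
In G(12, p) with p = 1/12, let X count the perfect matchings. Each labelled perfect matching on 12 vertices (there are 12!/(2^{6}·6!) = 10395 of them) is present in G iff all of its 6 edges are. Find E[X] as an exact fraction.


K_12 has 12!/(2^{6}·6!) = 10395 labelled perfect matchings.
For each such perfect matching H, let X_H = 1 if all 6 edges of H are present in G. Then P[X_H = 1] = p^{6} = (1/12)^{6} = 1/2985984.
By linearity: E[X] = Σ_H E[X_H] = 10395 · p^{6} = 10395 · 1/2985984 = 385/110592.
Numerically: E[X] ≈ 0.00348126.

E[X] = 10395 · (1/12)^{6} = 385/110592 ≈ 0.00348126.


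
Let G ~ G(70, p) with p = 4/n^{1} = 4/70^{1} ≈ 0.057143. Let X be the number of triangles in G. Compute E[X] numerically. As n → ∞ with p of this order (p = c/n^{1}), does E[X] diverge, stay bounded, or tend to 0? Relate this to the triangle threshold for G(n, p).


Number of potential triangles: C(70, 3) = 54740.
Each occurs with probability p³ ≈ (0.057143)³ ≈ 1.8658892e-04.
By linearity: E[X] = C(70, 3)·p³ ≈ 54740 · 1.8658892e-04 ≈ 10.21388.
Here α = 1, so p = 4/n is exactly at the triangle threshold p ~ 1/n. Asymptotically E[X] → c³/6 = 4³/6 = 32/3 ≈ 10.66667, a bounded constant. In this regime the triangle count is asymptotically Poisson(c³/6).

E[X] ≈ 10.21388; in regime p = Θ(1/n^{1}) E[X] stays bounded (at the triangle threshold p ~ 1/n).


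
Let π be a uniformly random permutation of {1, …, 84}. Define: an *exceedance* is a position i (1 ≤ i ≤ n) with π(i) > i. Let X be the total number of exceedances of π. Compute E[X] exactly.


Write X = Σ_{i=1}^{84} X_i, where X_i = 1_{π(i) > i}.
For each fixed i, π(i) is uniform over {1, …, 84} (marginal of a uniform permutation), so P[π(i) > i] = (n − i)/n. Summing: Σ_{i=1}^{84} (n − i)/n = (0 + 1 + … + 83)/84 = 84(84 − 1)/(2·84) = (84 − 1)/2.
Hence E[X] = Σ_{i=1}^{84} (84 − i)/84 = 83/2 ≈ 41.500000.

E[X] = 83/2 = 41.500000.


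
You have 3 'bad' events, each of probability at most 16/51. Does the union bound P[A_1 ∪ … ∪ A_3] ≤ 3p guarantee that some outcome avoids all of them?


Union bound: P[∪_{i=1}^{3} A_i] ≤ Σ_i P[A_i] ≤ 3·p = 3·(16/51) = 16/17.
Numerically: 16/17 ≈ 0.94118.
Is 16/17 < 1? YES.
Since P[∪ A_i] ≤ 16/17 < 1, the complement has P[∩ A_i^c] ≥ 1 − 16/17 = 1/17 > 0, so some outcome avoids every A_i.

3·p = 16/17 ≈ 0.94118; existence CERTIFIED by the union bound.


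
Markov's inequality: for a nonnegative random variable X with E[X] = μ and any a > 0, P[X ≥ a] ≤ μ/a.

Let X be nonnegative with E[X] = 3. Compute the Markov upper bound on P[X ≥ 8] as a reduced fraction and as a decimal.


μ = E[X] = 3, a = 8.
Markov: P[X ≥ 8] ≤ μ/a = (3)/8 = 3/8.
Numerically: ≈ 0.37500.
(Since a = 8 > μ = 3.00000, the bound 3/8 is < 1 and informative.)

P[X ≥ 8] ≤ 3/8 ≈ 0.37500.


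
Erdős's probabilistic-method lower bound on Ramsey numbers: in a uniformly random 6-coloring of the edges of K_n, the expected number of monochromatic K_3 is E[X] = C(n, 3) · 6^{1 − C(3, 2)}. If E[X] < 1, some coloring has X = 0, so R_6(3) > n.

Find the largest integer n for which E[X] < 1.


We need C(n, 3) · 6^{1 − 3} < 1, i.e. C(n, 3) < 6^{3 − 1} = 36.
Check values of n near the boundary:
  n = 6: C(6, 3) = 20; 20 < 36? YES
  n = 7: C(7, 3) = 35; 35 < 36? YES
  n = 8: C(8, 3) = 56; 56 < 36? NO
The largest n with C(n, 3) < 36 is n = 7 (where E[X] = 35/36 ≈ 0.9722). Hence R_6(3) > 7, i.e. R_6(3) ≥ 8.

Largest n = 7; hence R_6(3) > 7.


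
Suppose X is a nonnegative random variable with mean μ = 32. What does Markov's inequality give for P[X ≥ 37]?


μ = E[X] = 32, a = 37.
Markov: P[X ≥ 37] ≤ μ/a = (32)/37 = 32/37.
Numerically: ≈ 0.8649.
(Since a = 37 > μ = 32.0000, the bound 32/37 is < 1 and informative.)

P[X ≥ 37] ≤ 32/37 ≈ 0.8649.


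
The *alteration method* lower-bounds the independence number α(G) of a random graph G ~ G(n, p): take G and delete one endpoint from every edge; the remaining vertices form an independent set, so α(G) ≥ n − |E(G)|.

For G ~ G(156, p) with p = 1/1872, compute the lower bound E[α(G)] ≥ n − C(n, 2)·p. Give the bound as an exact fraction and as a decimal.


E[|E(G)|] = C(156, 2)·p = 12090 · (1/1872) = 155/24.
E[α(G)] ≥ n − E[|E(G)|] = 156 − 155/24 = 3589/24.
Numerically: ≈ 149.542.
(This is only a lower bound; the true E[α(G)] may be larger.)

E[α(G)] ≥ 3589/24 ≈ 149.542.


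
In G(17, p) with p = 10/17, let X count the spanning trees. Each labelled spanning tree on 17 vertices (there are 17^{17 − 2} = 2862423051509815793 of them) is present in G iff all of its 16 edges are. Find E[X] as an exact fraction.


K_17 has 17^{17 − 2} = 2862423051509815793 labelled spanning trees.
For each such spanning tree H, let X_H = 1 if all 16 edges of H are present in G. Then P[X_H = 1] = p^{16} = (10/17)^{16} = 10000000000000000/48661191875666868481.
Summing the indicators: E[X] = Σ_H E[X_H] = 2862423051509815793 · p^{16} = 2862423051509815793 · 10000000000000000/48661191875666868481 = 10000000000000000/17.
Numerically: E[X] ≈ 5.882e+14.

E[X] = 2862423051509815793 · (10/17)^{16} = 10000000000000000/17 ≈ 5.882e+14.


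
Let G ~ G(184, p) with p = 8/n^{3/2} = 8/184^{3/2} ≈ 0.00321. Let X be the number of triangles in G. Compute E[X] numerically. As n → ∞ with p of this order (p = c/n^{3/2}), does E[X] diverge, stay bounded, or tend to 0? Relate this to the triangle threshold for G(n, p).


Number of potential triangles: C(184, 3) = 1021384.
Each occurs with probability p³ ≈ (0.00321)³ ≈ 3.29299e-08.
By linearity: E[X] = C(184, 3)·p³ ≈ 1021384 · 3.29299e-08 ≈ 0.034.
Since α = 3/2 > 1, p = c/n^{3/2} = o(1/n) is below the triangle threshold p ~ 1/n. Asymptotically E[X] ~ (c³/6)·n^{3(1−α)} = (8³/6)·n^{-1.5} → 0, so by Markov's inequality G has no triangles w.h.p.

E[X] ≈ 0.034; in regime p = Θ(1/n^{3/2}) E[X] tends to 0 (below the triangle threshold p ~ 1/n).
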